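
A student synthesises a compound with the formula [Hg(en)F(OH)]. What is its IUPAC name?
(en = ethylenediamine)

There is no counter-ion, so the complex is neutral overall.
Ligand charges: 1×fluoro (-1 each), 1×hydroxo (-1 each), 1×ethylenediamine (neutral); total -2. So Hg + (-2) = 0, giving Hg = +2.
Ligands are named alphabetically: ethylenediamine before fluoro before hydroxo.

(ethylenediamine)fluorohydroxomercury(II)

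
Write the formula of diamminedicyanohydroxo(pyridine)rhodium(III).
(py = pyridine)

[Rh(CN)2(NH3)2(OH)(py)]

Ligands: 2 ammine (NH3, neutral), 1 pyridine (py, neutral), 2 cyano (CN, -1), 1 hydroxo (OH, -1). Ligand charge sum = -3.
With Rh in oxidation state +3, the complex ion is [Rh...].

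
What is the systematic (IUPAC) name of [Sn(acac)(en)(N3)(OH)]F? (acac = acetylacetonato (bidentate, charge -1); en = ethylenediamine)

(acetylacetonato)azido(ethylenediamine)hydroxotin(IV) fluoride

The 1 fluoride counter-ion carries a total charge of -1, so each complex ion is 1+.
Ligand charges: 1×hydroxo (-1 each), 1×acetylacetonato (-1 each), 1×azido (-1 each), 1×ethylenediamine (neutral); total -3. So Sn + (-3) = 1+, giving Sn = +4.
Ligands are named alphabetically: acetylacetonato before azido before ethylenediamine before hydroxo.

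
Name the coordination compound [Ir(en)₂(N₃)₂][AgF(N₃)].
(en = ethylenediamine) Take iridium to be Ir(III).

Both ions are complex: the cation is named first with the plain metal name, the anion second with the -ate form; each ion's ligands are alphabetised independently.
Ir is given as +3; the cation's ligand charges sum to -2, so the complex cation is 1+.
A 1:1 salt means the anion carries the equal and opposite charge, 1−.
Anion: ligand charges sum to -2; for the ion to be 1−, Ag = +1.

diazidobis(ethylenediamine)iridium(III) azidofluoroargentate(I)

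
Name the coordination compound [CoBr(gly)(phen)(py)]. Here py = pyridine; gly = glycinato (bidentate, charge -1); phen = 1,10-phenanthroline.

bromo(glycinato)(1,10-phenanthroline)(pyridine)cobalt(II)

There is no counter-ion, so the complex is neutral overall.
Ligand charges: 1×bromo (-1 each), 1×pyridine (neutral), 1×glycinato (-1 each), 1×1,10-phenanthroline (neutral); total -2. So Co + (-2) = 0, giving Co = +2.
Ligands are named alphabetically: bromo before glycinato before phenanthroline before pyridine.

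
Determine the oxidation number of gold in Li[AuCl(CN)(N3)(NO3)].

1 lithium outside the brackets (+1 each) → the complex ion is 1−.
Ligand charges: 1×Cl = -1; 1×NO3 = -1; 1×N3 = -1; 1×CN = -1; sum -4.
Au + (-4) = 1− ⇒ Au is +3.

+3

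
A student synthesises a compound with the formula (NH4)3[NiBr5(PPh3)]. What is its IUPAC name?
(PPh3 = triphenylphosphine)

ammonium pentabromo(triphenylphosphine)nickelate(II)

The 3 ammonium counter-ions carry a total charge of +3, so each complex ion is 3−.
Ligand charges: 1×triphenylphosphine (neutral), 5×bromo (-1 each); total -5. So Ni + (-5) = 3−, giving Ni = +2.
The complex ion is anionic, so nickel takes the -ate form nickelate(II).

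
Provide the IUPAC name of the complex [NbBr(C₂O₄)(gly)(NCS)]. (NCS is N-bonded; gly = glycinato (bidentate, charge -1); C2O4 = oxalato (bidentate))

There is no counter-ion, so the complex is neutral overall.
Ligand charges: 1×isothiocyanato (-1 each), 1×glycinato (-1 each), 1×oxalato (-2 each), 1×bromo (-1 each); total -5. So Nb + (-5) = 0, giving Nb = +5.
Ligands are named alphabetically: bromo before glycinato before isothiocyanato before oxalato.

bromo(glycinato)isothiocyanatooxalatoniobium(V)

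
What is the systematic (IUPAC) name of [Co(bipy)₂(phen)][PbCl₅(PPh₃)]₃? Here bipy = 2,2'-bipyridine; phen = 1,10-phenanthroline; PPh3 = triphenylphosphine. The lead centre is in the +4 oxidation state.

Both ions are complex: the cation is named first with the plain metal name, the anion second with the -ate form; each ion's ligands are alphabetised independently.
Pb is given as +4; the anion's ligand charges sum to -5, so the complex anion is 1−.
With 3 anions per cation, the cation must be 3×1 = 3+.
Cation: ligand charges sum to 0; for the ion to be 3+, Co = +3.

bis(2,2'-bipyridine)(1,10-phenanthroline)cobalt(III) pentachloro(triphenylphosphine)plumbate(IV)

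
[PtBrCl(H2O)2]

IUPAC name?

diaquabromochloroplatinum(II)

There is no counter-ion, so the complex is neutral overall.
Ligand charges: 1×chloro (-1 each), 2×aqua (neutral), 1×bromo (-1 each); total -2. So Pt + (-2) = 0, giving Pt = +2.
Ligands are named alphabetically: aqua before bromo before chloro.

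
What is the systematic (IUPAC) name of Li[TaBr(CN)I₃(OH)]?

lithium bromocyanohydroxotriiodotantalate(V)

The 1 lithium counter-ion carries a total charge of +1, so each complex ion is 1−.
Ligand charges: 1×bromo (-1 each), 1×hydroxo (-1 each), 3×iodo (-1 each), 1×cyano (-1 each); total -6. So Ta + (-6) = 1−, giving Ta = +5.
Ligands are named alphabetically: bromo before cyano before hydroxo before iodo.
The complex ion is anionic, so tantalum takes the -ate form tantalate(V).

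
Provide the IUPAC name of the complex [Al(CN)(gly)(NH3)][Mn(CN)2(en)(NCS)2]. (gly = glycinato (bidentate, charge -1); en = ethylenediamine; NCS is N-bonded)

amminecyano(glycinato)aluminium(III) dicyano(ethylenediamine)diisothiocyanatomanganate(III)

Aluminium is always +3 in its complexes; the cation's ligand charges sum to -2, so the complex cation is 1+.
A 1:1 salt means the anion carries the equal and opposite charge, 1−.
Anion: ligand charges sum to -4; for the ion to be 1−, Mn = +3.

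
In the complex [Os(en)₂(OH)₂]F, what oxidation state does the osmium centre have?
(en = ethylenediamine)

+3

1 fluoride outside the brackets (-1 each) → the complex ion is 1+.
Ligand charges: 2×OH = -2; 2×en neutral; sum -2.
Os + (-2) = 1+ ⇒ Os is +3.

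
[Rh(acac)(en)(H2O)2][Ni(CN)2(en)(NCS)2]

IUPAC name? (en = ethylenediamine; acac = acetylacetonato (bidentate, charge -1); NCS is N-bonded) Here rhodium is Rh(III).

Both ions are complex: the cation is named first with the plain metal name, the anion second with the -ate form; each ion's ligands are alphabetised independently.
Rh is given as +3; the cation's ligand charges sum to -1, so the complex cation is 2+.
A 1:1 salt means the anion carries the equal and opposite charge, 2−.
Anion: ligand charges sum to -4; for the ion to be 2−, Ni = +2.

(acetylacetonato)diaqua(ethylenediamine)rhodium(III) dicyano(ethylenediamine)diisothiocyanatonickelate(II)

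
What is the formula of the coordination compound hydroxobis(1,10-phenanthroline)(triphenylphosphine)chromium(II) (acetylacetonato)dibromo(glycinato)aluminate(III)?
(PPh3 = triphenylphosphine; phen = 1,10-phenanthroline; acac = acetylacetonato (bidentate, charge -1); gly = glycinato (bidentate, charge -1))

[Cr(OH)(phen)2(PPh3)][Al(acac)Br2(gly)]

Cation [Cr…]: ligand charges -1, Cr(II) ⇒ ion charge 1+.
Anion [Al…]: ligand charges -4, Al(III) ⇒ ion charge 1−.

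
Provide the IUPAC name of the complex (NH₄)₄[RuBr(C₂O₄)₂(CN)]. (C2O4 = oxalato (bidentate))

The 4 ammonium counter-ions carry a total charge of +4, so each complex ion is 4−.
Ligand charges: 1×bromo (-1 each), 1×cyano (-1 each), 2×oxalato (-2 each); total -6. So Ru + (-6) = 4−, giving Ru = +2.
Ligands are named alphabetically: bromo before cyano before oxalato.
The complex ion is anionic, so ruthenium takes the -ate form ruthenate(II).

ammonium bromocyanodioxalatoruthenate(II)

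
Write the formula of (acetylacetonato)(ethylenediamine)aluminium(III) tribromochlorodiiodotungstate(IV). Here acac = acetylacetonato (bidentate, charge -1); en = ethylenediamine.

Cation [Al…]: ligand charges -1, Al(III) ⇒ ion charge 2+.
Anion [W…]: ligand charges -6, W(IV) ⇒ ion charge 2−.
One 2+ cation balances one 2− anion.

[Al(acac)(en)][WBr3ClI2]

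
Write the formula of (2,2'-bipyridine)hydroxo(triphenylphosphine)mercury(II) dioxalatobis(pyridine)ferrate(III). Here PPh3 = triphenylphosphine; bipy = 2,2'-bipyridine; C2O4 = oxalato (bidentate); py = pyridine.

Cation [Hg…]: ligand charges -1, Hg(II) ⇒ ion charge 1+.
Anion [Fe…]: ligand charges -4, Fe(III) ⇒ ion charge 1−.

[Hg(bipy)(OH)(PPh3)][Fe(C2O4)2(py)2]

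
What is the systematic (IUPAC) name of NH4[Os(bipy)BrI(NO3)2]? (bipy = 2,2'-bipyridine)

ammonium (2,2'-bipyridine)bromoiododinitratoosmate(III)

The 1 ammonium counter-ion carries a total charge of +1, so each complex ion is 1−.
Ligand charges: 1×bromo (-1 each), 1×iodo (-1 each), 2×nitrato (-1 each), 1×2,2'-bipyridine (neutral); total -4. So Os + (-4) = 1−, giving Os = +3.
Ligands are named alphabetically: bipyridine before bromo before iodo before nitrato.
The complex ion is anionic, so osmium takes the -ate form osmate(III).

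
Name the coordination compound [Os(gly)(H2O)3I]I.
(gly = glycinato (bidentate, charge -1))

triaqua(glycinato)iodoosmium(III) iodide

The 1 iodide counter-ion carries a total charge of -1, so each complex ion is 1+.
Ligand charges: 1×glycinato (-1 each), 3×aqua (neutral), 1×iodo (-1 each); total -2. So Os + (-2) = 1+, giving Os = +3.
Ligands are named alphabetically: aqua before glycinato before iodo.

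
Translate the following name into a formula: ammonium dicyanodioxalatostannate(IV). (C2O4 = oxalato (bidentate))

Ligands: 2 cyano (CN, -1), 2 oxalato (C2O4, -2). Ligand charge sum = -6.
With Sn in oxidation state +4, the complex ion is [Sn...]^2−.
Charge balance with ammonium (+1) requires 1 complex ion per 2 ammonium.

(NH4)2[Sn(C2O4)2(CN)2]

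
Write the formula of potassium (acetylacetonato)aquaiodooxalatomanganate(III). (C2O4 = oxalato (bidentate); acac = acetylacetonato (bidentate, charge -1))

Ligands: 1 aqua (H2O, neutral), 1 iodo (I, -1), 1 oxalato (C2O4, -2), 1 acetylacetonato (acac, -1). Ligand charge sum = -4.
With Mn in oxidation state +3, the complex ion is [Mn...]^1−.
Charge balance with potassium (+1) requires 1 complex ion per 1 potassium.

K[Mn(acac)(C2O4)(H2O)I]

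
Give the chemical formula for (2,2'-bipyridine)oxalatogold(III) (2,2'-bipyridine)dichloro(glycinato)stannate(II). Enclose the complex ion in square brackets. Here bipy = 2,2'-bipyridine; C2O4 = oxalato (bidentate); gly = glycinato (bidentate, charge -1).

[Au(bipy)(C2O4)][Sn(bipy)Cl2(gly)]

Cation [Au…]: ligand charges -2, Au(III) ⇒ ion charge 1+.
Anion [Sn…]: ligand charges -3, Sn(II) ⇒ ion charge 1−.
One 1+ cation balances one 1− anion.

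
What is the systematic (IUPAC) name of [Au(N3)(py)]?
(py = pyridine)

There is no counter-ion, so the complex is neutral overall.
Ligand charges: 1×azido (-1 each), 1×pyridine (neutral); total -1. So Au + (-1) = 0, giving Au = +1.
Ligands are named alphabetically: azido before pyridine.

azido(pyridine)gold(I)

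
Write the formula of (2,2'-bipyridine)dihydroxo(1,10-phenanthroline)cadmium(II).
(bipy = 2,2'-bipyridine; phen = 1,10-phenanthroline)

Ligands: 1 2,2'-bipyridine (bipy, neutral), 2 hydroxo (OH, -1), 1 1,10-phenanthroline (phen, neutral). Ligand charge sum = -2.
With Cd in oxidation state +2, the complex ion is [Cd...].

[Cd(bipy)(OH)2(phen)]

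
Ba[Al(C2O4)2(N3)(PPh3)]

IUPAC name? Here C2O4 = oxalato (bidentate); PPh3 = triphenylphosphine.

The 1 barium counter-ion carries a total charge of +2, so each complex ion is 2−.
Ligand charges: 2×oxalato (-2 each), 1×azido (-1 each), 1×triphenylphosphine (neutral); total -5. So Al + (-5) = 2−, giving Al = +3.
Ligands are named alphabetically: azido before oxalato before triphenylphosphine.
The complex ion is anionic, so aluminium takes the -ate form aluminate(III).

barium azidodioxalato(triphenylphosphine)aluminate(III)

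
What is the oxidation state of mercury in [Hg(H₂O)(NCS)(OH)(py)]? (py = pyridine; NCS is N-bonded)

No counter-ion: the bracketed complex is neutral.
Ligand charges: 1×H2O neutral; 1×py neutral; 1×NCS = -1; 1×OH = -1; sum -2.
Hg + (-2) = 0 ⇒ Hg is +2.

+2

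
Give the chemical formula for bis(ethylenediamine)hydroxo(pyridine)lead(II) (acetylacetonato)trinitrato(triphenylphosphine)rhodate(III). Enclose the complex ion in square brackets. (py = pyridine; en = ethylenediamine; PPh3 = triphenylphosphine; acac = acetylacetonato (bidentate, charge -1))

Cation [Pb…]: ligand charges -1, Pb(II) ⇒ ion charge 1+.
Anion [Rh…]: ligand charges -4, Rh(III) ⇒ ion charge 1−.
One 1+ cation balances one 1− anion.

[Pb(en)2(OH)(py)][Rh(acac)(NO3)3(PPh3)]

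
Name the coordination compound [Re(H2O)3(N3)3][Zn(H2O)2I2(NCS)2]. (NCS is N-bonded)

triaquatriazidorhenium(V) diaquadiiododiisothiocyanatozincate(II)

Both ions are complex: the cation is named first with the plain metal name, the anion second with the -ate form; each ion's ligands are alphabetised independently.
Zinc is always +2 in its complexes; the anion's ligand charges sum to -4, so the complex anion is 2−.
A 1:1 salt means the cation carries the equal and opposite charge, 2+.
Cation: ligand charges sum to -3; for the ion to be 2+, Re = +5.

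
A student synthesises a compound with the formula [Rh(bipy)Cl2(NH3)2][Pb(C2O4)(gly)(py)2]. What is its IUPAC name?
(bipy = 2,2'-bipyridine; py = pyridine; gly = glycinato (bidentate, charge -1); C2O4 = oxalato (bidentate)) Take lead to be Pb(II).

diammine(2,2'-bipyridine)dichlororhodium(III) (glycinato)oxalatobis(pyridine)plumbate(II)

Both ions are complex: the cation is named first with the plain metal name, the anion second with the -ate form; each ion's ligands are alphabetised independently.
Pb is given as +2; the anion's ligand charges sum to -3, so the complex anion is 1−.
A 1:1 salt means the cation carries the equal and opposite charge, 1+.
Cation: ligand charges sum to -2; for the ion to be 1+, Rh = +3.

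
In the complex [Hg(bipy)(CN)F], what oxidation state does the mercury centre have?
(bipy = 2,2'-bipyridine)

No counter-ion: the bracketed complex is neutral.
Ligand charges: 1×bipy neutral; 1×CN = -1; 1×F = -1; sum -2.
Hg + (-2) = 0 ⇒ Hg is +2.

+2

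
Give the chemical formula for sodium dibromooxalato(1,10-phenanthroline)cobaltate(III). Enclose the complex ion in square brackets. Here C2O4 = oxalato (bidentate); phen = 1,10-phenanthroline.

Na[CoBr2(C2O4)(phen)]

Ligands: 1 oxalato (C2O4, -2), 2 bromo (Br, -1), 1 1,10-phenanthroline (phen, neutral). Ligand charge sum = -4.
With Co in oxidation state +3, the complex ion is [Co...]^1−.
Charge balance with sodium (+1) requires 1 complex ion per 1 sodium.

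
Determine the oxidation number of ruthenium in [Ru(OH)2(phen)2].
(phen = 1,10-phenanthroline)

No counter-ion: the bracketed complex is neutral.
Ligand charges: 2×phen neutral; 2×OH = -2; sum -2.
Ru + (-2) = 0 ⇒ Ru is +2.

+2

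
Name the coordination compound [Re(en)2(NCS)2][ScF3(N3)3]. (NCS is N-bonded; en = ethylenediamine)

Scandium is always +3 in its complexes; the anion's ligand charges sum to -6, so the complex anion is 3−.
A 1:1 salt means the cation carries the equal and opposite charge, 3+.
Cation: ligand charges sum to -2; for the ion to be 3+, Re = +5.

bis(ethylenediamine)diisothiocyanatorhenium(V) triazidotrifluoroscandate(III)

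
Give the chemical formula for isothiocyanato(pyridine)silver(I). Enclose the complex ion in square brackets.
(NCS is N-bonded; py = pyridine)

[Ag(NCS)(py)]

Ligands: 1 isothiocyanato (NCS, -1), 1 pyridine (py, neutral). Ligand charge sum = -1.
With Ag in oxidation state +1, the complex ion is [Ag...].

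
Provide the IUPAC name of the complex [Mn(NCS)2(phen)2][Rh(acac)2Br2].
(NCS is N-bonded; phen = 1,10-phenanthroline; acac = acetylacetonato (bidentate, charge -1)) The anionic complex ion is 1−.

diisothiocyanatobis(1,10-phenanthroline)manganese(III) bis(acetylacetonato)dibromorhodate(III)

Both ions are complex: the cation is named first with the plain metal name, the anion second with the -ate form; each ion's ligands are alphabetised independently.
The complex anion is given as 1−; its ligand charges sum to -4, so Rh = +3.
A 1:1 salt means the cation carries the equal and opposite charge, 1+.
Cation: ligand charges sum to -2; for the ion to be 1+, Mn = +3.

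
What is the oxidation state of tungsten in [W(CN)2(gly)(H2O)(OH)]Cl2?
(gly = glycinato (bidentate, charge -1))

2 chloride outside the brackets (-1 each) → the complex ion is 2+.
Ligand charges: 1×OH = -1; 1×gly = -1; 1×H2O neutral; 2×CN = -2; sum -4.
W + (-4) = 2+ ⇒ W is +6.

+6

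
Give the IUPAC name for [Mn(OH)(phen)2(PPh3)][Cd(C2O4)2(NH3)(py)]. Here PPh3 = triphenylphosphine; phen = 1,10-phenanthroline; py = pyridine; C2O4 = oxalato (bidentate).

Cadmium is always +2 in its complexes; the anion's ligand charges sum to -4, so the complex anion is 2−.
A 1:1 salt means the cation carries the equal and opposite charge, 2+.
Cation: ligand charges sum to -1; for the ion to be 2+, Mn = +3.

hydroxobis(1,10-phenanthroline)(triphenylphosphine)manganese(III) amminedioxalato(pyridine)cadmate(II)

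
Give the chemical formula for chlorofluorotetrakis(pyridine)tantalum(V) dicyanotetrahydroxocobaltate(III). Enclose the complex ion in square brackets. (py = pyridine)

Cation [Ta…]: ligand charges -2, Ta(V) ⇒ ion charge 3+.
Anion [Co…]: ligand charges -6, Co(III) ⇒ ion charge 3−.
One 3+ cation balances one 3− anion.

[TaClF(py)4][Co(CN)2(OH)4]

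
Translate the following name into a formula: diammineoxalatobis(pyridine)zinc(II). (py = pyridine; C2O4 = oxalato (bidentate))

[Zn(C2O4)(NH3)2(py)2]

Ligands: 2 pyridine (py, neutral), 2 ammine (NH3, neutral), 1 oxalato (C2O4, -2). Ligand charge sum = -2.
With Zn in oxidation state +2, the complex ion is [Zn...].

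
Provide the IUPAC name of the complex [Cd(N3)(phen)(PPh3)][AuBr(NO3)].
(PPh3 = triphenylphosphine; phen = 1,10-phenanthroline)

Both ions are complex: the cation is named first with the plain metal name, the anion second with the -ate form; each ion's ligands are alphabetised independently.
Cadmium is always +2 in its complexes; the cation's ligand charges sum to -1, so the complex cation is 1+.
A 1:1 salt means the anion carries the equal and opposite charge, 1−.
Anion: ligand charges sum to -2; for the ion to be 1−, Au = +1.

azido(1,10-phenanthroline)(triphenylphosphine)cadmium(II) bromonitratoaurate(I)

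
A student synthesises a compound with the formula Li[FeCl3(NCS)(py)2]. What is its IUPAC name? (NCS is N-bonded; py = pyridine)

lithium trichloroisothiocyanatobis(pyridine)ferrate(III)

The 1 lithium counter-ion carries a total charge of +1, so each complex ion is 1−.
Ligand charges: 1×isothiocyanato (-1 each), 2×pyridine (neutral), 3×chloro (-1 each); total -4. So Fe + (-4) = 1−, giving Fe = +3.
Ligands are named alphabetically: chloro before isothiocyanato before pyridine.
The complex ion is anionic, so iron takes the -ate form ferrate(III).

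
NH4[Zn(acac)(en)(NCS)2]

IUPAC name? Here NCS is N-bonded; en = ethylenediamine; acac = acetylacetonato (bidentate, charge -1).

ammonium (acetylacetonato)(ethylenediamine)diisothiocyanatozincate(II)

The 1 ammonium counter-ion carries a total charge of +1, so each complex ion is 1−.
Ligand charges: 2×isothiocyanato (-1 each), 1×ethylenediamine (neutral), 1×acetylacetonato (-1 each); total -3. So Zn + (-3) = 1−, giving Zn = +2.
Ligands are named alphabetically: acetylacetonato before ethylenediamine before isothiocyanato.
The complex ion is anionic, so zinc takes the -ate form zincate(II).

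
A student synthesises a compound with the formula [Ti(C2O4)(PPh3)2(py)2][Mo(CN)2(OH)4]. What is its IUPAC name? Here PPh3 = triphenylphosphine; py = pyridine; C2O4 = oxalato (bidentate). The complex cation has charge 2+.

Both ions are complex: the cation is named first with the plain metal name, the anion second with the -ate form; each ion's ligands are alphabetised independently.
The complex cation is given as 2+; its ligand charges sum to -2, so Ti = +4.
A 1:1 salt means the anion carries the equal and opposite charge, 2−.
Anion: ligand charges sum to -6; for the ion to be 2−, Mo = +4.

oxalatobis(pyridine)bis(triphenylphosphine)titanium(IV) dicyanotetrahydroxomolybdate(IV)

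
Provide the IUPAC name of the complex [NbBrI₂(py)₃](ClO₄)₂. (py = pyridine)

bromodiiodotris(pyridine)niobium(V) perchlorate

The 2 perchlorate counter-ions carry a total charge of -2, so each complex ion is 2+.
Ligand charges: 1×bromo (-1 each), 3×pyridine (neutral), 2×iodo (-1 each); total -3. So Nb + (-3) = 2+, giving Nb = +5.
Ligands are named alphabetically: bromo before iodo before pyridine.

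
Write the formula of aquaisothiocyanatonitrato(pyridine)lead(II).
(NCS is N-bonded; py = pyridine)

[Pb(H2O)(NCS)(NO3)(py)]

Ligands: 1 isothiocyanato (NCS, -1), 1 aqua (H2O, neutral), 1 nitrato (NO3, -1), 1 pyridine (py, neutral). Ligand charge sum = -2.
With Pb in oxidation state +2, the complex ion is [Pb...].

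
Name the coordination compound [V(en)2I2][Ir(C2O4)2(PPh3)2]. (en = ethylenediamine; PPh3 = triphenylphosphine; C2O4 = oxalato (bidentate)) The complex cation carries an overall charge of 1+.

Both ions are complex: the cation is named first with the plain metal name, the anion second with the -ate form; each ion's ligands are alphabetised independently.
The complex cation is given as 1+; its ligand charges sum to -2, so V = +3.
A 1:1 salt means the anion carries the equal and opposite charge, 1−.
Anion: ligand charges sum to -4; for the ion to be 1−, Ir = +3.

bis(ethylenediamine)diiodovanadium(III) dioxalatobis(triphenylphosphine)iridate(III)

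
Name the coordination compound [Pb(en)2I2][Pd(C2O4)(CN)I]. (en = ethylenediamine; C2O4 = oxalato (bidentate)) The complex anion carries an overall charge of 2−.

Both ions are complex: the cation is named first with the plain metal name, the anion second with the -ate form; each ion's ligands are alphabetised independently.
The complex anion is given as 2−; its ligand charges sum to -4, so Pd = +2.
A 1:1 salt means the cation carries the equal and opposite charge, 2+.
Cation: ligand charges sum to -2; for the ion to be 2+, Pb = +4.

bis(ethylenediamine)diiodolead(IV) cyanoiodooxalatopalladate(II)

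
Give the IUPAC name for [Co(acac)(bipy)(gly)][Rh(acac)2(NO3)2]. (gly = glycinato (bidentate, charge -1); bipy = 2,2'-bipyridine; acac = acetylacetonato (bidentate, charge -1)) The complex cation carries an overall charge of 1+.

The complex cation is given as 1+; its ligand charges sum to -2, so Co = +3.
A 1:1 salt means the anion carries the equal and opposite charge, 1−.
Anion: ligand charges sum to -4; for the ion to be 1−, Rh = +3.

(acetylacetonato)(2,2'-bipyridine)(glycinato)cobalt(III) bis(acetylacetonato)dinitratorhodate(III)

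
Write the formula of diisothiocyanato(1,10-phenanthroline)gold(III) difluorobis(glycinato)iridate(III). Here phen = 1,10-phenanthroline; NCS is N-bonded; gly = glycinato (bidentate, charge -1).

[Au(NCS)2(phen)][IrF2(gly)2]

Cation [Au…]: ligand charges -2, Au(III) ⇒ ion charge 1+.
Anion [Ir…]: ligand charges -4, Ir(III) ⇒ ion charge 1−.
One 1+ cation balances one 1− anion.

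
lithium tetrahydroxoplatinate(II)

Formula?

Li2[Pt(OH)4]

Ligands: 4 hydroxo (OH, -1). Ligand charge sum = -4.
With Pt in oxidation state +2, the complex ion is [Pt...]^2−.
Charge balance with lithium (+1) requires 1 complex ion per 2 lithium.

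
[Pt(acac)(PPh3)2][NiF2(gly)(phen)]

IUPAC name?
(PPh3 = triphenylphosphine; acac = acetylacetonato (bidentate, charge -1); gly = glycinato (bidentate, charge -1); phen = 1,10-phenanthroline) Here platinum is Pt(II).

(acetylacetonato)bis(triphenylphosphine)platinum(II) difluoro(glycinato)(1,10-phenanthroline)nickelate(II)

Pt is given as +2; the cation's ligand charges sum to -1, so the complex cation is 1+.
A 1:1 salt means the anion carries the equal and opposite charge, 1−.
Anion: ligand charges sum to -3; for the ion to be 1−, Ni = +2.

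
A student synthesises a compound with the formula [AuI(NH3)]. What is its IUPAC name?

ammineiodogold(I)

There is no counter-ion, so the complex is neutral overall.
Ligand charges: 1×ammine (neutral), 1×iodo (-1 each); total -1. So Au + (-1) = 0, giving Au = +1.
Ligands are named alphabetically: ammine before iodo.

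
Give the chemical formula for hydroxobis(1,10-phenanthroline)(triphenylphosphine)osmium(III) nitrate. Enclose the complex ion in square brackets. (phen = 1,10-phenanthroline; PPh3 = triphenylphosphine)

Ligands: 1 hydroxo (OH, -1), 2 1,10-phenanthroline (phen, neutral), 1 triphenylphosphine (PPh3, neutral). Ligand charge sum = -1.
Charge balance with nitrate (-1) requires 1 complex ion per 2 nitrate.

[Os(OH)(phen)2(PPh3)](NO3)2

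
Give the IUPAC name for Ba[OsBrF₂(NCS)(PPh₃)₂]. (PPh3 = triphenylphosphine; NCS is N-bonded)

The 1 barium counter-ion carries a total charge of +2, so each complex ion is 2−.
Ligand charges: 2×fluoro (-1 each), 1×bromo (-1 each), 2×triphenylphosphine (neutral), 1×isothiocyanato (-1 each); total -4. So Os + (-4) = 2−, giving Os = +2.
The complex ion is anionic, so osmium takes the -ate form osmate(II).

barium bromodifluoroisothiocyanatobis(triphenylphosphine)osmate(II)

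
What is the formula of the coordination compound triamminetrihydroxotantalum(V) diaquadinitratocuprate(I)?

[Ta(NH3)3(OH)3][Cu(H2O)2(NO3)2]2

Cation [Ta…]: ligand charges -3, Ta(V) ⇒ ion charge 2+.
Anion [Cu…]: ligand charges -2, Cu(I) ⇒ ion charge 1−.
One 2+ cation requires 2 of the 1− anion.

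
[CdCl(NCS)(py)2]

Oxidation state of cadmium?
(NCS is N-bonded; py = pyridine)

+2

No counter-ion: the bracketed complex is neutral.
Ligand charges: 1×NCS = -1; 1×Cl = -1; 2×py neutral; sum -2.
Cd + (-2) = 0 ⇒ Cd is +2.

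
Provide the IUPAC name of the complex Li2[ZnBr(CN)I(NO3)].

lithium bromocyanoiodonitratozincate(II)

The 2 lithium counter-ions carry a total charge of +2, so each complex ion is 2−.
Ligand charges: 1×iodo (-1 each), 1×bromo (-1 each), 1×nitrato (-1 each), 1×cyano (-1 each); total -4. So Zn + (-4) = 2−, giving Zn = +2.
Ligands are named alphabetically: bromo before cyano before iodo before nitrato.
The complex ion is anionic, so zinc takes the -ate form zincate(II).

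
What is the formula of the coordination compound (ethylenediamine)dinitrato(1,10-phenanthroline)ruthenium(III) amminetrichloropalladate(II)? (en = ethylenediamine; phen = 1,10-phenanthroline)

Cation [Ru…]: ligand charges -2, Ru(III) ⇒ ion charge 1+.
Anion [Pd…]: ligand charges -3, Pd(II) ⇒ ion charge 1−.
One 1+ cation balances one 1− anion.

[Ru(en)(NO3)2(phen)][PdCl3(NH3)]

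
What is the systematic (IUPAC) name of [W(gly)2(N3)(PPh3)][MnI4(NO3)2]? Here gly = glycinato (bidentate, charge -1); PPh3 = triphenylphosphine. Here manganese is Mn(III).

azidobis(glycinato)(triphenylphosphine)tungsten(VI) tetraiododinitratomanganate(III)

Mn is given as +3; the anion's ligand charges sum to -6, so the complex anion is 3−.
A 1:1 salt means the cation carries the equal and opposite charge, 3+.
Cation: ligand charges sum to -3; for the ion to be 3+, W = +6.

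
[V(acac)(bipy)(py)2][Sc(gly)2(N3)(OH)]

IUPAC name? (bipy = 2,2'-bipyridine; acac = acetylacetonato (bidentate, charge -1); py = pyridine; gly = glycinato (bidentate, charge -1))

Both ions are complex: the cation is named first with the plain metal name, the anion second with the -ate form; each ion's ligands are alphabetised independently.
Scandium is always +3 in its complexes; the anion's ligand charges sum to -4, so the complex anion is 1−.
A 1:1 salt means the cation carries the equal and opposite charge, 1+.
Cation: ligand charges sum to -1; for the ion to be 1+, V = +2.

(acetylacetonato)(2,2'-bipyridine)bis(pyridine)vanadium(II) azidobis(glycinato)hydroxoscandate(III)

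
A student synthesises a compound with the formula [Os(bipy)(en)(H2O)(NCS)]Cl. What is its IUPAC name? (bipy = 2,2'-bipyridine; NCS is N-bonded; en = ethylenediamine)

aqua(2,2'-bipyridine)(ethylenediamine)isothiocyanatoosmium(II) chloride

The 1 chloride counter-ion carries a total charge of -1, so each complex ion is 1+.
Ligand charges: 1×2,2'-bipyridine (neutral), 1×isothiocyanato (-1 each), 1×aqua (neutral), 1×ethylenediamine (neutral); total -1. So Os + (-1) = 1+, giving Os = +2.
Ligands are named alphabetically: aqua before bipyridine before ethylenediamine before isothiocyanato.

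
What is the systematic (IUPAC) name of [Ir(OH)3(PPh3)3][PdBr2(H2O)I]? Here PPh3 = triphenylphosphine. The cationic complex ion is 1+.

Both ions are complex: the cation is named first with the plain metal name, the anion second with the -ate form; each ion's ligands are alphabetised independently.
The complex cation is given as 1+; its ligand charges sum to -3, so Ir = +4.
A 1:1 salt means the anion carries the equal and opposite charge, 1−.
Anion: ligand charges sum to -3; for the ion to be 1−, Pd = +2.

trihydroxotris(triphenylphosphine)iridium(IV) aquadibromoiodopalladate(II)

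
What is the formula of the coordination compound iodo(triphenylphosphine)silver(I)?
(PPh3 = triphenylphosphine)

[AgI(PPh3)]

Ligands: 1 iodo (I, -1), 1 triphenylphosphine (PPh3, neutral). Ligand charge sum = -1.
With Ag in oxidation state +1, the complex ion is [Ag...].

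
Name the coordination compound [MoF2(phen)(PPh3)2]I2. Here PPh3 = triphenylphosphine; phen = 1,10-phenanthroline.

The 2 iodide counter-ions carry a total charge of -2, so each complex ion is 2+.
Ligand charges: 2×triphenylphosphine (neutral), 1×1,10-phenanthroline (neutral), 2×fluoro (-1 each); total -2. So Mo + (-2) = 2+, giving Mo = +4.
Ligands are named alphabetically: fluoro before phenanthroline before triphenylphosphine.

difluoro(1,10-phenanthroline)bis(triphenylphosphine)molybdenum(IV) iodide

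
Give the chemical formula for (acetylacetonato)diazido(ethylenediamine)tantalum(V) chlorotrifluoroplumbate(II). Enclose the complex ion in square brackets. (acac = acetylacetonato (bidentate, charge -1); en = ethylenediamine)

[Ta(acac)(en)(N3)2][PbClF3]

Cation [Ta…]: ligand charges -3, Ta(V) ⇒ ion charge 2+.
Anion [Pb…]: ligand charges -4, Pb(II) ⇒ ion charge 2−.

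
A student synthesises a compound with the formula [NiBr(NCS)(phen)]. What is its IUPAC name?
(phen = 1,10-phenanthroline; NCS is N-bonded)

There is no counter-ion, so the complex is neutral overall.
Ligand charges: 1×1,10-phenanthroline (neutral), 1×bromo (-1 each), 1×isothiocyanato (-1 each); total -2. So Ni + (-2) = 0, giving Ni = +2.
Ligands are named alphabetically: bromo before isothiocyanato before phenanthroline.

bromoisothiocyanato(1,10-phenanthroline)nickel(II)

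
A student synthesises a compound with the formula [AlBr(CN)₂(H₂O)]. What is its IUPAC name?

There is no counter-ion, so the complex is neutral overall.
Ligand charges: 1×aqua (neutral), 1×bromo (-1 each), 2×cyano (-1 each); total -3. So Al + (-3) = 0, giving Al = +3.
Ligands are named alphabetically: aqua before bromo before cyano.

aquabromodicyanoaluminium(III)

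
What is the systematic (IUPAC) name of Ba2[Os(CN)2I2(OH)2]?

barium dicyanodihydroxodiiodoosmate(II)

The 2 barium counter-ions carry a total charge of +4, so each complex ion is 4−.
Ligand charges: 2×hydroxo (-1 each), 2×cyano (-1 each), 2×iodo (-1 each); total -6. So Os + (-6) = 4−, giving Os = +2.
The complex ion is anionic, so osmium takes the -ate form osmate(II).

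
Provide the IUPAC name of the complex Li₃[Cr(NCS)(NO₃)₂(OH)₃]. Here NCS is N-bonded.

The 3 lithium counter-ions carry a total charge of +3, so each complex ion is 3−.
Ligand charges: 3×hydroxo (-1 each), 1×isothiocyanato (-1 each), 2×nitrato (-1 each); total -6. So Cr + (-6) = 3−, giving Cr = +3.
The complex ion is anionic, so chromium takes the -ate form chromate(III).

lithium trihydroxoisothiocyanatodinitratochromate(III)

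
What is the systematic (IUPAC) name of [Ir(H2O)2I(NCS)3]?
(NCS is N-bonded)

diaquaiodotriisothiocyanatoiridium(IV)

There is no counter-ion, so the complex is neutral overall.
Ligand charges: 2×aqua (neutral), 1×iodo (-1 each), 3×isothiocyanato (-1 each); total -4. So Ir + (-4) = 0, giving Ir = +4.
Ligands are named alphabetically: aqua before iodo before isothiocyanato.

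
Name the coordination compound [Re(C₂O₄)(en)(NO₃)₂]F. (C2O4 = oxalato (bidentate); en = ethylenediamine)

(ethylenediamine)dinitratooxalatorhenium(V) fluoride

The 1 fluoride counter-ion carries a total charge of -1, so each complex ion is 1+.
Ligand charges: 1×oxalato (-2 each), 1×ethylenediamine (neutral), 2×nitrato (-1 each); total -4. So Re + (-4) = 1+, giving Re = +5.
Ligands are named alphabetically: ethylenediamine before nitrato before oxalato.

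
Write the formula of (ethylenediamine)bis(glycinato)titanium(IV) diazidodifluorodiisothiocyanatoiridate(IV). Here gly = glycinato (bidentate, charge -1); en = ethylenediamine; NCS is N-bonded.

Cation [Ti…]: ligand charges -2, Ti(IV) ⇒ ion charge 2+.
Anion [Ir…]: ligand charges -6, Ir(IV) ⇒ ion charge 2−.
One 2+ cation balances one 2− anion.

[Ti(en)(gly)2][IrF2(N3)2(NCS)2]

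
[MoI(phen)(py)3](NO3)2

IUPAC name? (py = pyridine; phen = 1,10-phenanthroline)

iodo(1,10-phenanthroline)tris(pyridine)molybdenum(III) nitrate

The 2 nitrate counter-ions carry a total charge of -2, so each complex ion is 2+.
Ligand charges: 1×iodo (-1 each), 3×pyridine (neutral), 1×1,10-phenanthroline (neutral); total -1. So Mo + (-1) = 2+, giving Mo = +3.
Ligands are named alphabetically: iodo before phenanthroline before pyridine.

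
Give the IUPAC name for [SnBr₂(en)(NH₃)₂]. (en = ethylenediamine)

diamminedibromo(ethylenediamine)tin(II)

There is no counter-ion, so the complex is neutral overall.
Ligand charges: 2×ammine (neutral), 1×ethylenediamine (neutral), 2×bromo (-1 each); total -2. So Sn + (-2) = 0, giving Sn = +2.
Ligands are named alphabetically: ammine before bromo before ethylenediamine.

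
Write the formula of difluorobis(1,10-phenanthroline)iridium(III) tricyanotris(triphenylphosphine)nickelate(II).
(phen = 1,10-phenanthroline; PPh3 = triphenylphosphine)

Cation [Ir…]: ligand charges -2, Ir(III) ⇒ ion charge 1+.
Anion [Ni…]: ligand charges -3, Ni(II) ⇒ ion charge 1−.
One 1+ cation balances one 1− anion.

[IrF2(phen)2][Ni(CN)3(PPh3)3]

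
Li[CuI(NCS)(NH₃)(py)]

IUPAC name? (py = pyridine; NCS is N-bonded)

The 1 lithium counter-ion carries a total charge of +1, so each complex ion is 1−.
Ligand charges: 1×iodo (-1 each), 1×ammine (neutral), 1×pyridine (neutral), 1×isothiocyanato (-1 each); total -2. So Cu + (-2) = 1−, giving Cu = +1.
Ligands are named alphabetically: ammine before iodo before isothiocyanato before pyridine.
The complex ion is anionic, so copper takes the -ate form cuprate(I).

lithium ammineiodoisothiocyanato(pyridine)cuprate(I)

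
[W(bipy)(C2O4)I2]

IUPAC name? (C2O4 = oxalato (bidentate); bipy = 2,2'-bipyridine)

There is no counter-ion, so the complex is neutral overall.
Ligand charges: 1×oxalato (-2 each), 1×2,2'-bipyridine (neutral), 2×iodo (-1 each); total -4. So W + (-4) = 0, giving W = +4.
Ligands are named alphabetically: bipyridine before iodo before oxalato.

(2,2'-bipyridine)diiodooxalatotungsten(IV)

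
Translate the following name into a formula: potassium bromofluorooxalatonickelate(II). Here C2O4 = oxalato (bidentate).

Ligands: 1 oxalato (C2O4, -2), 1 bromo (Br, -1), 1 fluoro (F, -1). Ligand charge sum = -4.
With Ni in oxidation state +2, the complex ion is [Ni...]^2−.
Charge balance with potassium (+1) requires 1 complex ion per 2 potassium.

K2[NiBr(C2O4)F]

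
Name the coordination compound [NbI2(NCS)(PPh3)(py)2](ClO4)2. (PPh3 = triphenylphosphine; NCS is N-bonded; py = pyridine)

diiodoisothiocyanatobis(pyridine)(triphenylphosphine)niobium(V) perchlorate

The 2 perchlorate counter-ions carry a total charge of -2, so each complex ion is 2+.
Ligand charges: 1×triphenylphosphine (neutral), 1×isothiocyanato (-1 each), 2×iodo (-1 each), 2×pyridine (neutral); total -3. So Nb + (-3) = 2+, giving Nb = +5.
Ligands are named alphabetically: iodo before isothiocyanato before pyridine before triphenylphosphine.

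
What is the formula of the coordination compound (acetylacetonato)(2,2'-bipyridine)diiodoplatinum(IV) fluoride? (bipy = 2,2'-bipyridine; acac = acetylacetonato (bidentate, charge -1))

Ligands: 1 2,2'-bipyridine (bipy, neutral), 1 acetylacetonato (acac, -1), 2 iodo (I, -1). Ligand charge sum = -3.
With Pt in oxidation state +4, the complex ion is [Pt...]^1+.
Charge balance with fluoride (-1) requires 1 complex ion per 1 fluoride.

[Pt(acac)(bipy)I2]F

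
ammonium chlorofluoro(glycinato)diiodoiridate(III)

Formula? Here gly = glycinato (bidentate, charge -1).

Ligands: 1 fluoro (F, -1), 2 iodo (I, -1), 1 chloro (Cl, -1), 1 glycinato (gly, -1). Ligand charge sum = -5.
Charge balance with ammonium (+1) requires 1 complex ion per 2 ammonium.

(NH4)2[IrClF(gly)I2]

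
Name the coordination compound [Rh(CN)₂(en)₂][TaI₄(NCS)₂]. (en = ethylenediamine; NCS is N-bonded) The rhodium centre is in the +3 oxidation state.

Both ions are complex: the cation is named first with the plain metal name, the anion second with the -ate form; each ion's ligands are alphabetised independently.
Rh is given as +3; the cation's ligand charges sum to -2, so the complex cation is 1+.
A 1:1 salt means the anion carries the equal and opposite charge, 1−.
Anion: ligand charges sum to -6; for the ion to be 1−, Ta = +5.

dicyanobis(ethylenediamine)rhodium(III) tetraiododiisothiocyanatotantalate(V)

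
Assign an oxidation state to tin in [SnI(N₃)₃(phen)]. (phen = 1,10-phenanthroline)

+4

No counter-ion: the bracketed complex is neutral.
Ligand charges: 1×I = -1; 1×phen neutral; 3×N3 = -3; sum -4.
Sn + (-4) = 0 ⇒ Sn is +4.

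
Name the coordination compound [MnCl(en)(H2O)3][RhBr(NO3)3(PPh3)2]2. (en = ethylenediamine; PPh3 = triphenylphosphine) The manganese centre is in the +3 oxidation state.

triaquachloro(ethylenediamine)manganese(III) bromotrinitratobis(triphenylphosphine)rhodate(III)

Both ions are complex: the cation is named first with the plain metal name, the anion second with the -ate form; each ion's ligands are alphabetised independently.
Mn is given as +3; the cation's ligand charges sum to -1, so the complex cation is 2+.
With 2 anions per cation, each anion must be 2/2 = 1−.
Anion: ligand charges sum to -4; for the ion to be 1−, Rh = +3.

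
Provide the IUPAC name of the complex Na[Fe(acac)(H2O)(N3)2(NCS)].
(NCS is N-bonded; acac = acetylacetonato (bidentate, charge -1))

sodium (acetylacetonato)aquadiazidoisothiocyanatoferrate(III)

The 1 sodium counter-ion carries a total charge of +1, so each complex ion is 1−.
Ligand charges: 1×isothiocyanato (-1 each), 1×acetylacetonato (-1 each), 1×aqua (neutral), 2×azido (-1 each); total -4. So Fe + (-4) = 1−, giving Fe = +3.
The complex ion is anionic, so iron takes the -ate form ferrate(III).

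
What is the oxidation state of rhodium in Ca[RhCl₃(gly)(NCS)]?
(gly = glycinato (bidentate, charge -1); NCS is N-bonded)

1 calcium outside the brackets (+2 each) → the complex ion is 2−.
Ligand charges: 3×Cl = -3; 1×gly = -1; 1×NCS = -1; sum -5.
Rh + (-5) = 2− ⇒ Rh is +3.

+3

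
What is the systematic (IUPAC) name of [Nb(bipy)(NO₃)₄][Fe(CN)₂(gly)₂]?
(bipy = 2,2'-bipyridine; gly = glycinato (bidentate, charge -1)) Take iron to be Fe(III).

Both ions are complex: the cation is named first with the plain metal name, the anion second with the -ate form; each ion's ligands are alphabetised independently.
Fe is given as +3; the anion's ligand charges sum to -4, so the complex anion is 1−.
A 1:1 salt means the cation carries the equal and opposite charge, 1+.
Cation: ligand charges sum to -4; for the ion to be 1+, Nb = +5.

(2,2'-bipyridine)tetranitratoniobium(V) dicyanobis(glycinato)ferrate(III)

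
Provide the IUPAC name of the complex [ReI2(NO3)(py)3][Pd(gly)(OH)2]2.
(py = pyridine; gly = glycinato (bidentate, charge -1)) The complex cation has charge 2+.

The complex cation is given as 2+; its ligand charges sum to -3, so Re = +5.
With 2 anions per cation, each anion must be 2/2 = 1−.
Anion: ligand charges sum to -3; for the ion to be 1−, Pd = +2.

diiodonitratotris(pyridine)rhenium(V) (glycinato)dihydroxopalladate(II)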